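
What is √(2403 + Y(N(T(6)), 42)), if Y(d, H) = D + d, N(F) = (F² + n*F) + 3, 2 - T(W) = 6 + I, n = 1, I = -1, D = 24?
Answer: 2*√609 ≈ 49.356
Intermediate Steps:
T(W) = -3 (T(W) = 2 - (6 - 1) = 2 - 1*5 = 2 - 5 = -3)
N(F) = 3 + F + F² (N(F) = (F² + 1*F) + 3 = (F² + F) + 3 = (F + F²) + 3 = 3 + F + F²)
Y(d, H) = 24 + d
√(2403 + Y(N(T(6)), 42)) = √(2403 + (24 + (3 - 3 + (-3)²))) = √(2403 + (24 + (3 - 3 + 9))) = √(2403 + (24 + 9)) = √(2403 + 33) = √2436 = 2*√609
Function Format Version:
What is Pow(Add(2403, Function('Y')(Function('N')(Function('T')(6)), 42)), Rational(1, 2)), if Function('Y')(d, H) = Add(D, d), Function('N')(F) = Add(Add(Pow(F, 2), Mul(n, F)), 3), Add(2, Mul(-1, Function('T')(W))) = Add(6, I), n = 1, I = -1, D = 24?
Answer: Mul(2, Pow(609, Rational(1, 2))) ≈ 49.356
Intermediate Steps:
Function('T')(W) = -3 (Function('T')(W) = Add(2, Mul(-1, Add(6, -1))) = Add(2, Mul(-1, 5)) = Add(2, -5) = -3)
Function('N')(F) = Add(3, F, Pow(F, 2)) (Function('N')(F) = Add(Add(Pow(F, 2), Mul(1, F)), 3) = Add(Add(Pow(F, 2), F), 3) = Add(Add(F, Pow(F, 2)), 3) = Add(3, F, Pow(F, 2)))
Function('Y')(d, H) = Add(24, d)
Pow(Add(2403, Function('Y')(Function('N')(Function('T')(6)), 42)), Rational(1, 2)) = Pow(Add(2403, Add(24, Add(3, -3, Pow(-3, 2)))), Rational(1, 2)) = Pow(Add(2403, Add(24, Add(3, -3, 9))), Rational(1, 2)) = Pow(Add(2403, Add(24, 9)), Rational(1, 2)) = Pow(Add(2403, 33), Rational(1, 2)) = Pow(2436, Rational(1, 2)) = Mul(2, Pow(609, Rational(1, 2)))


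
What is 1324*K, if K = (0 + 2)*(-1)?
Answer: -2648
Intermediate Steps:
K = -2 (K = 2*(-1) = -2)
1324*K = 1324*(-2) = -2648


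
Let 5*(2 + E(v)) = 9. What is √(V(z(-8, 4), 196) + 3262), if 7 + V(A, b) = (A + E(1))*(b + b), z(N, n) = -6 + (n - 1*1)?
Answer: √50015/5 ≈ 44.728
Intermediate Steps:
E(v) = -⅕ (E(v) = -2 + (⅕)*9 = -2 + 9/5 = -⅕)
z(N, n) = -7 + n (z(N, n) = -6 + (n - 1) = -6 + (-1 + n) = -7 + n)
V(A, b) = -7 + 2*b*(-⅕ + A) (V(A, b) = -7 + (A - ⅕)*(b + b) = -7 + (-⅕ + A)*(2*b) = -7 + 2*b*(-⅕ + A))
√(V(z(-8, 4), 196) + 3262) = √((-7 - ⅖*196 + 2*(-7 + 4)*196) + 3262) = √((-7 - 392/5 + 2*(-3)*196) + 3262) = √((-7 - 392/5 - 1176) + 3262) = √(-6307/5 + 3262) = √(10003/5) = √50015/5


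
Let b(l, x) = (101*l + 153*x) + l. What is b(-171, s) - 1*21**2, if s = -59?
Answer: -26910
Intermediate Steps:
b(l, x) = 102*l + 153*x
b(-171, s) - 1*21**2 = (102*(-171) + 153*(-59)) - 1*21**2 = (-17442 - 9027) - 1*441 = -26469 - 441 = -26910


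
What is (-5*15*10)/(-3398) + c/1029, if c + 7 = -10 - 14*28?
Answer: -309016/1748271 ≈ -0.17676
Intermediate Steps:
c = -409 (c = -7 + (-10 - 14*28) = -7 + (-10 - 392) = -7 - 402 = -409)
(-5*15*10)/(-3398) + c/1029 = (-5*15*10)/(-3398) - 409/1029 = -75*10*(-1/3398) - 409*1/1029 = -750*(-1/3398) - 409/1029 = 375/1699 - 409/1029 = -309016/1748271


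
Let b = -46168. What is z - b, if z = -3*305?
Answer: 45253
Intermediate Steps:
z = -915
z - b = -915 - 1*(-46168) = -915 + 46168 = 45253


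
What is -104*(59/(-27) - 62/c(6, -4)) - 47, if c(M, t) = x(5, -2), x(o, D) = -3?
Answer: -53165/27 ≈ -1969.1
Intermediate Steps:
c(M, t) = -3
-104*(59/(-27) - 62/c(6, -4)) - 47 = -104*(59/(-27) - 62/(-3)) - 47 = -104*(59*(-1/27) - 62*(-1/3)) - 47 = -104*(-59/27 + 62/3) - 47 = -104*499/27 - 47 = -51896/27 - 47 = -53165/27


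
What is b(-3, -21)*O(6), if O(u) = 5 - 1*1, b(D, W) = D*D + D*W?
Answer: 288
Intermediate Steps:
b(D, W) = D² + D*W
O(u) = 4 (O(u) = 5 - 1 = 4)
b(-3, -21)*O(6) = -3*(-3 - 21)*4 = -3*(-24)*4 = 72*4 = 288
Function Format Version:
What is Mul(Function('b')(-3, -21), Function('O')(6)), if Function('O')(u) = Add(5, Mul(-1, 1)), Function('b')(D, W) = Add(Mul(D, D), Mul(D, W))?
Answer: 288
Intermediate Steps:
Function('b')(D, W) = Add(Pow(D, 2), Mul(D, W))
Function('O')(u) = 4 (Function('O')(u) = Add(5, -1) = 4)
Mul(Function('b')(-3, -21), Function('O')(6)) = Mul(Mul(-3, Add(-3, -21)), 4) = Mul(Mul(-3, -24), 4) = Mul(72, 4) = 288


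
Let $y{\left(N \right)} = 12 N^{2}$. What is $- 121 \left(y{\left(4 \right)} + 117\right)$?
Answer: $-37389$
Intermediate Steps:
$- 121 \left(y{\left(4 \right)} + 117\right) = - 121 \left(12 \cdot 4^{2} + 117\right) = - 121 \left(12 \cdot 16 + 117\right) = - 121 \left(192 + 117\right) = \left(-121\right) 309 = -37389$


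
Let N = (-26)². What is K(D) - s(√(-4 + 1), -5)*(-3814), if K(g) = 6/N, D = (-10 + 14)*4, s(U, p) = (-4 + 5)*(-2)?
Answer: -2578261/338 ≈ -7628.0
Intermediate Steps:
N = 676
s(U, p) = -2 (s(U, p) = 1*(-2) = -2)
D = 16 (D = 4*4 = 16)
K(g) = 3/338 (K(g) = 6/676 = 6*(1/676) = 3/338)
K(D) - s(√(-4 + 1), -5)*(-3814) = 3/338 - (-2)*(-3814) = 3/338 - 1*7628 = 3/338 - 7628 = -2578261/338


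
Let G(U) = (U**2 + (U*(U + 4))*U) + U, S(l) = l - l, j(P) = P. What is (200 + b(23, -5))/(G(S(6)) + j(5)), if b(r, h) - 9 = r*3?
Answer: 278/5 ≈ 55.600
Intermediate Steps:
b(r, h) = 9 + 3*r (b(r, h) = 9 + r*3 = 9 + 3*r)
S(l) = 0
G(U) = U + U**2 + U**2*(4 + U) (G(U) = (U**2 + (U*(4 + U))*U) + U = (U**2 + U**2*(4 + U)) + U = U + U**2 + U**2*(4 + U))
(200 + b(23, -5))/(G(S(6)) + j(5)) = (200 + (9 + 3*23))/(0*(1 + 0**2 + 5*0) + 5) = (200 + (9 + 69))/(0*(1 + 0 + 0) + 5) = (200 + 78)/(0*1 + 5) = 278/(0 + 5) = 278/5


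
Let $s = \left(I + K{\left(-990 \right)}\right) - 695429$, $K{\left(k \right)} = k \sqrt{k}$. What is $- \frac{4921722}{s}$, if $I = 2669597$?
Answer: $- \frac{14994299502}{6015909863} - \frac{45115785 i \sqrt{110}}{12031819726} \approx -2.4924 - 0.039327 i$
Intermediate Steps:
$K{\left(k \right)} = k^{\frac{3}{2}}$
$s = 1974168 - 2970 i \sqrt{110}$ ($s = \left(2669597 + \left(-990\right)^{\frac{3}{2}}\right) - 695429 = \left(2669597 - 2970 i \sqrt{110}\right) - 695429 = 1974168 - 2970 i \sqrt{110} \approx 1.9742 \cdot 10^{6} - 31150.0 i$)
$- \frac{4921722}{s} = - \frac{4921722}{1974168 - 2970 i \sqrt{110}}$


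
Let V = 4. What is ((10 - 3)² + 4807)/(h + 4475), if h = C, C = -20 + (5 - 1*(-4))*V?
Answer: 4856/4491 ≈ 1.0813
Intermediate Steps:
C = 16 (C = -20 + (5 - 1*(-4))*4 = -20 + (5 + 4)*4 = -20 + 9*4 = -20 + 36 = 16)
h = 16
((10 - 3)² + 4807)/(h + 4475) = ((10 - 3)² + 4807)/(16 + 4475) = (7² + 4807)/4491 = (49 + 4807)*(1/4491) = 4856*(1/4491) = 4856/4491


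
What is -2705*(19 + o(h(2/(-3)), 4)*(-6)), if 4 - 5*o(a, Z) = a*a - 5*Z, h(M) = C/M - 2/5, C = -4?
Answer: -1882139/25 ≈ -75286.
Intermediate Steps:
h(M) = -⅖ - 4/M (h(M) = -4/M - 2/5 = -4/M - 2*⅕ = -4/M - ⅖ = -⅖ - 4/M)
o(a, Z) = ⅘ + Z - a²/5 (o(a, Z) = ⅘ - (a*a - 5*Z)/5 = ⅘ - (a² - 5*Z)/5 = ⅘ + (Z - a²/5) = ⅘ + Z - a²/5)
-2705*(19 + o(h(2/(-3)), 4)*(-6)) = -2705*(19 + (⅘ + 4 - (-⅖ - 4/(2/(-3)))²/5)*(-6)) = -2705*(19 + (⅘ + 4 - (-⅖ - 4/(2*(-⅓)))²/5)*(-6)) = -2705*(19 + (⅘ + 4 - (-⅖ - 4/(-⅔))²/5)*(-6)) = -2705*(19 + (⅘ + 4 - (-⅖ - 4*(-3/2))²/5)*(-6)) = -2705*(19 + (⅘ + 4 - (-⅖ + 6)²/5)*(-6)) = -2705*(19 + (⅘ + 4 - (28/5)²/5)*(-6)) = -2705*(19 + (⅘ + 4 - ⅕*784/25)*(-6)) = -2705*(19 + (⅘ + 4 - 784/125)*(-6)) = -2705*(19 - 184/125*(-6)) = -2705*(19 + 1104/125) = -2705*3479/125 = -1882139/25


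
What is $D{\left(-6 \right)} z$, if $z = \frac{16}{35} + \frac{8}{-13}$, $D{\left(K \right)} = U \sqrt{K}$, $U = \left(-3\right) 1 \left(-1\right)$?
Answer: $- \frac{216 i \sqrt{6}}{455} \approx - 1.1628 i$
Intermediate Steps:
$U = 3$ ($U = \left(-3\right) \left(-1\right) = 3$)
$D{\left(K \right)} = 3 \sqrt{K}$
$z = - \frac{72}{455}$ ($z = 16 \cdot \frac{1}{35} + 8 \left(- \frac{1}{13}\right) = \frac{16}{35} - \frac{8}{13} = - \frac{72}{455} \approx -0.15824$)
$D{\left(-6 \right)} z = 3 \sqrt{-6} \left(- \frac{72}{455}\right) = 3 i \sqrt{6} \left(- \frac{72}{455}\right) = - \frac{216 i \sqrt{6}}{455}$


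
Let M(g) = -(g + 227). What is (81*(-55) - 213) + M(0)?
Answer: -4895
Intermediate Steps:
M(g) = -227 - g (M(g) = -(227 + g) = -227 - g)
(81*(-55) - 213) + M(0) = (81*(-55) - 213) + (-227 - 1*0) = (-4455 - 213) + (-227 + 0) = -4668 - 227 = -4895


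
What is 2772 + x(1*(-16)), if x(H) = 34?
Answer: 2806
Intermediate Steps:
2772 + x(1*(-16)) = 2772 + 34 = 2806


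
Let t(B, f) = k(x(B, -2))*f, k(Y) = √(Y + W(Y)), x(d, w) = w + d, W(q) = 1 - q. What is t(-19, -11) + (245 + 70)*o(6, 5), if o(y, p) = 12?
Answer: 3769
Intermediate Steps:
x(d, w) = d + w
k(Y) = 1 (k(Y) = √(Y + (1 - Y)) = √1 = 1)
t(B, f) = f (t(B, f) = 1*f = f)
t(-19, -11) + (245 + 70)*o(6, 5) = -11 + (245 + 70)*12 = -11 + 315*12 = -11 + 3780 = 3769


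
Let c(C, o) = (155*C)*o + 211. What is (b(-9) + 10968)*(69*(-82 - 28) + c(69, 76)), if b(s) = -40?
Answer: 8801859248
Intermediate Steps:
c(C, o) = 211 + 155*C*o (c(C, o) = 155*C*o + 211 = 211 + 155*C*o)
(b(-9) + 10968)*(69*(-82 - 28) + c(69, 76)) = (-40 + 10968)*(69*(-82 - 28) + (211 + 155*69*76)) = 10928*(69*(-110) + (211 + 812820)) = 10928*(-7590 + 813031) = 10928*805441 = 8801859248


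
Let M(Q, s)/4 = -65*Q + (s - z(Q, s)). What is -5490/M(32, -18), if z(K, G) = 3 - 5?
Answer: 2745/4192 ≈ 0.65482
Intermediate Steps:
z(K, G) = -2
M(Q, s) = 8 - 260*Q + 4*s (M(Q, s) = 4*(-65*Q + (s - 1*(-2))) = 4*(-65*Q + (s + 2)) = 4*(-65*Q + (2 + s)) = 4*(2 + s - 65*Q) = 8 - 260*Q + 4*s)
-5490/M(32, -18) = -5490/(8 - 260*32 + 4*(-18)) = -5490/(8 - 8320 - 72) = -5490/(-8384) = -5490*(-1/8384) = 2745/4192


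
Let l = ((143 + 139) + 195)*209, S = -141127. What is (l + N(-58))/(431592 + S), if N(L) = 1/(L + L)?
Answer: 11564387/33693940 ≈ 0.34322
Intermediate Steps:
l = 99693 (l = (282 + 195)*209 = 477*209 = 99693)
N(L) = 1/(2*L)
(l + N(-58))/(431592 + S) = (99693 + (½)/(-58))/(431592 - 141127) = (99693 + (½)*(-1/58))/290465 = (99693 - 1/116)*(1/290465) = (11564387/116)*(1/290465) = 11564387/33693940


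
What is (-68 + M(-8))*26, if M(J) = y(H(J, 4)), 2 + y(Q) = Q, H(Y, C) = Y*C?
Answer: -2652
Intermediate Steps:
H(Y, C) = C*Y
y(Q) = -2 + Q
M(J) = -2 + 4*J
(-68 + M(-8))*26 = (-68 + (-2 + 4*(-8)))*26 = (-68 + (-2 - 32))*26 = (-68 - 34)*26 = -102*26 = -2652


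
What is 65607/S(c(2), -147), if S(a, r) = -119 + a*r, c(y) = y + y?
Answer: -65607/707 ≈ -92.796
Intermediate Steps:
c(y) = 2*y
65607/S(c(2), -147) = 65607/(-119 + (2*2)*(-147)) = 65607/(-119 + 4*(-147)) = 65607/(-119 - 588) = 65607/(-707) = 65607*(-1/707) = -65607/707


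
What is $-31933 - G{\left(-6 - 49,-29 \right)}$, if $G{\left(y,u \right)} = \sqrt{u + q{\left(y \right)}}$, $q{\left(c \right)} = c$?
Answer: $-31933 - 2 i \sqrt{21} \approx -31933.0 - 9.1651 i$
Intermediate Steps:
$G{\left(y,u \right)} = \sqrt{u + y}$
$-31933 - G{\left(-6 - 49,-29 \right)} = -31933 - \sqrt{-29 - 55} = -31933 - \sqrt{-84} = -31933 - 2 i \sqrt{21}$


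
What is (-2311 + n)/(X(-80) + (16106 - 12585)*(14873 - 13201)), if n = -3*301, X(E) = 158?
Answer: -1607/2943635 ≈ -0.00054592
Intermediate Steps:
n = -903
(-2311 + n)/(X(-80) + (16106 - 12585)*(14873 - 13201)) = (-2311 - 903)/(158 + (16106 - 12585)*(14873 - 13201)) = -3214/(158 + 3521*1672) = -3214/(158 + 5887112) = -3214/5887270 = -3214*1/5887270 = -1607/2943635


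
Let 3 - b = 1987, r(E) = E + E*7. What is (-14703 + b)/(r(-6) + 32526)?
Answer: -16687/32478 ≈ -0.51379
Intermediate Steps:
r(E) = 8*E (r(E) = E + 7*E = 8*E)
b = -1984 (b = 3 - 1*1987 = 3 - 1987 = -1984)
(-14703 + b)/(r(-6) + 32526) = (-14703 - 1984)/(8*(-6) + 32526) = -16687/(-48 + 32526) = -16687/32478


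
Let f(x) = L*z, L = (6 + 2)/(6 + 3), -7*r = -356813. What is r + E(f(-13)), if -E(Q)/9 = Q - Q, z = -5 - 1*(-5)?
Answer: 356813/7 ≈ 50973.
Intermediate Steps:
r = 356813/7 (r = -⅐*(-356813) = 356813/7 ≈ 50973.)
L = 8/9 ≈ 0.88889
z = 0 (z = -5 + 5 = 0)
f(x) = 0 (f(x) = (8/9)*0 = 0)
E(Q) = 0 (E(Q) = -9*(Q - Q) = -9*0 = 0)
r + E(f(-13)) = 356813/7 + 0 = 356813/7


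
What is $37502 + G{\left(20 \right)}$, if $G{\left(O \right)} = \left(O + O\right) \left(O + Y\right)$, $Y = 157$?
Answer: $44582$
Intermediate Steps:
$G{\left(O \right)} = 2 O \left(157 + O\right)$ ($G{\left(O \right)} = \left(O + O\right) \left(O + 157\right) = 2 O \left(157 + O\right)$)
$37502 + G{\left(20 \right)} = 37502 + 2 \cdot 20 \left(157 + 20\right) = 37502 + 2 \cdot 20 \cdot 177 = 37502 + 7080 = 44582$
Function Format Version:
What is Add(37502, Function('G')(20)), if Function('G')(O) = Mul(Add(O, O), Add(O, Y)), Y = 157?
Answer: 44582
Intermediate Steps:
Function('G')(O) = Mul(2, O, Add(157, O)) (Function('G')(O) = Mul(Add(O, O), Add(O, 157)) = Mul(Mul(2, O), Add(157, O)) = Mul(2, O, Add(157, O)))
Add(37502, Function('G')(20)) = Add(37502, Mul(2, 20, Add(157, 20))) = Add(37502, Mul(2, 20, 177)) = Add(37502, 7080) = 44582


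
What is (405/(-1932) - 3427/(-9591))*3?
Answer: 39661/89516 ≈ 0.44306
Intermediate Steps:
(405/(-1932) - 3427/(-9591))*3 = (405*(-1/1932) - 3427*(-1/9591))*3 = (-135/644 + 149/417)*3 = (39661/268548)*3 = 39661/89516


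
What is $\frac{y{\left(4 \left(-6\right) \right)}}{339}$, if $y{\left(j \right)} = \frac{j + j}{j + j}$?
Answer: $\frac{1}{339} \approx 0.0029499$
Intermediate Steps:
$y{\left(j \right)} = 1$ ($y{\left(j \right)} = \frac{2 j}{2 j} = 2 j \frac{1}{2 j} = 1$)
$\frac{y{\left(4 \left(-6\right) \right)}}{339} = 1 \cdot \frac{1}{339} = \frac{1}{339}$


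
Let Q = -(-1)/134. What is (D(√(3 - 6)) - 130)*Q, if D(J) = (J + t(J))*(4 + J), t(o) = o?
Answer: -68/67 + 4*I*√3/67 ≈ -1.0149 + 0.10341*I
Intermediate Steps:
D(J) = 2*J*(4 + J) (D(J) = (J + J)*(4 + J) = (2*J)*(4 + J) = 2*J*(4 + J))
Q = 1/134 (Q = -(-1)/134 = -1*(-1/134) = 1/134 ≈ 0.0074627)
(D(√(3 - 6)) - 130)*Q = (2*√(3 - 6)*(4 + √(3 - 6)) - 130)*(1/134) = (2*√(-3)*(4 + √(-3)) - 130)*(1/134) = (2*(I*√3)*(4 + I*√3) - 130)*(1/134) = (2*I*√3*(4 + I*√3) - 130)*(1/134) = (-130 + 2*I*√3*(4 + I*√3))*(1/134) = -65/67 + I*√3*(4 + I*√3)/67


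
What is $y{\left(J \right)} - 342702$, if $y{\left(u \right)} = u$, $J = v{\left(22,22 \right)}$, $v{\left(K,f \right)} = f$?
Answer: $-342680$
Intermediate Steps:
$J = 22$
$y{\left(J \right)} - 342702 = 22 - 342702 = -342680$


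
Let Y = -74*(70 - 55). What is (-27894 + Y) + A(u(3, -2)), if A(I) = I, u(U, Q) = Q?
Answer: -29006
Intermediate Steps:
Y = -1110 (Y = -74*15 = -1110)
(-27894 + Y) + A(u(3, -2)) = (-27894 - 1110) - 2 = -29004 - 2 = -29006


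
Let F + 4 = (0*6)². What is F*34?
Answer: -136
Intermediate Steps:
F = -4 (F = -4 + (0*6)² = -4 + 0² = -4 + 0 = -4)
F*34 = -4*34 = -136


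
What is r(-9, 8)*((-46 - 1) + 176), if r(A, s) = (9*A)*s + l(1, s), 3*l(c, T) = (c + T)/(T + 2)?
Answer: -835533/10 ≈ -83553.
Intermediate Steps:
l(c, T) = (T + c)/(3*(2 + T)) (l(c, T) = ((c + T)/(T + 2))/3 = ((T + c)/(2 + T))/3 = (T + c)/(3*(2 + T)))
r(A, s) = 9*A*s + (1 + s)/(3*(2 + s)) (r(A, s) = (9*A)*s + (s + 1)/(3*(2 + s)) = 9*A*s + (1 + s)/(3*(2 + s)))
r(-9, 8)*((-46 - 1) + 176) = ((1 + 8 + 27*(-9)*8*(2 + 8))/(3*(2 + 8)))*((-46 - 1) + 176) = ((⅓)*(1 + 8 + 27*(-9)*8*10)/10)*(-47 + 176) = ((⅓)*(⅒)*(1 + 8 - 19440))*129 = ((⅓)*(⅒)*(-19431))*129 = -6477/10*129 = -835533/10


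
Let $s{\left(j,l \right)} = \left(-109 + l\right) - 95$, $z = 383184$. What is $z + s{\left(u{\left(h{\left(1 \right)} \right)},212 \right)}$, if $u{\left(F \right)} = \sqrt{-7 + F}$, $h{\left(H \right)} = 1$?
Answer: $383192$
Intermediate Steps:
$s{\left(j,l \right)} = -204 + l$
$z + s{\left(u{\left(h{\left(1 \right)} \right)},212 \right)} = 383184 + \left(-204 + 212\right) = 383184 + 8 = 383192$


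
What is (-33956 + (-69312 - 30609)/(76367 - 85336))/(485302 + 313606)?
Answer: -304451443/7165405852 ≈ -0.042489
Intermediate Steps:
(-33956 + (-69312 - 30609)/(76367 - 85336))/(485302 + 313606) = (-33956 - 99921/(-8969))/798908 = (-33956 - 99921*(-1/8969))*(1/798908) = (-33956 + 99921/8969)*(1/798908) = -304451443/8969*1/798908 = -304451443/7165405852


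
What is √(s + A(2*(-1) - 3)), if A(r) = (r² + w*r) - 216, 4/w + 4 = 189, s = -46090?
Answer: I*√63358837/37 ≈ 215.13*I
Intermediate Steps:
w = 4/185 (w = 4/(-4 + 189) = 4/185 ≈ 0.021622)
A(r) = -216 + r² + 4*r/185 (A(r) = (r² + 4*r/185) - 216 = -216 + r² + 4*r/185)
√(s + A(2*(-1) - 3)) = √(-46090 + (-216 + (2*(-1) - 3)² + 4*(2*(-1) - 3)/185)) = √(-46090 + (-216 + (-2 - 3)² + 4*(-2 - 3)/185)) = √(-46090 + (-216 + (-5)² + (4/185)*(-5))) = √(-46090 + (-216 + 25 - 4/37)) = √(-46090 - 7071/37) = √(-1712401/37) = I*√63358837/37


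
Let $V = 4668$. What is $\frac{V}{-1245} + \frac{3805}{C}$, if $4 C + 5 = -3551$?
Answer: $- \frac{2962359}{368935} \approx -8.0295$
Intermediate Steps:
$C = -889$ ($C = - \frac{5}{4} + \frac{1}{4} \left(-3551\right) = - \frac{5}{4} - \frac{3551}{4} = -889$)
$\frac{V}{-1245} + \frac{3805}{C} = \frac{4668}{-1245} + \frac{3805}{-889} = 4668 \left(- \frac{1}{1245}\right) + 3805 \left(- \frac{1}{889}\right) = - \frac{1556}{415} - \frac{3805}{889} = - \frac{2962359}{368935}$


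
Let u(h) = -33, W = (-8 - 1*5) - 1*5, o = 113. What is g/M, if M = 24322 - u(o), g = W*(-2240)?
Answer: 8064/4871 ≈ 1.6555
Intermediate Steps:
W = -18 (W = (-8 - 5) - 5 = -13 - 5 = -18)
g = 40320 (g = -18*(-2240) = 40320)
M = 24355 (M = 24322 - 1*(-33) = 24322 + 33 = 24355)
g/M = 40320/24355 = 40320*(1/24355) = 8064/4871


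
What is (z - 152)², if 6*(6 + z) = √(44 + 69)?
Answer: (948 - √113)²/36 ≈ 24407.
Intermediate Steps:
z = -6 + √113/6 (z = -6 + √(44 + 69)/6 = -6 + √113/6 ≈ -4.2283)
(z - 152)² = ((-6 + √113/6) - 152)² = (-158 + √113/6)²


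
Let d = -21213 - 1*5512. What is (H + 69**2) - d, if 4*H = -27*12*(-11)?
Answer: 32377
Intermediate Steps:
H = 891 (H = (-27*12*(-11))/4 = (-324*(-11))/4 = (1/4)*3564 = 891)
d = -26725 (d = -21213 - 5512 = -26725)
(H + 69**2) - d = (891 + 69**2) - 1*(-26725) = (891 + 4761) + 26725 = 5652 + 26725 = 32377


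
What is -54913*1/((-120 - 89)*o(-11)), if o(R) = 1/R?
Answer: -54913/19 ≈ -2890.2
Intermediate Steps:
-54913*1/((-120 - 89)*o(-11)) = -54913*(-11/(-120 - 89)) = -54913/((-1/11*(-209))) = -54913/19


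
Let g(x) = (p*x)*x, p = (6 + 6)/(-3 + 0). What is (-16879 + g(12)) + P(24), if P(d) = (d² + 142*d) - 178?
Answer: -13649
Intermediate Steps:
p = -4 (p = 12/(-3) = 12*(-⅓) = -4)
P(d) = -178 + d² + 142*d
g(x) = -4*x² (g(x) = (-4*x)*x = -4*x²)
(-16879 + g(12)) + P(24) = (-16879 - 4*12²) + (-178 + 24² + 142*24) = (-16879 - 4*144) + (-178 + 576 + 3408) = (-16879 - 576) + 3806 = -17455 + 3806 = -13649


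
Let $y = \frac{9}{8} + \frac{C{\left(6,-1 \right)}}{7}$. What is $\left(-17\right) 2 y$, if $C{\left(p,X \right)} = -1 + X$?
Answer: $- \frac{799}{28} \approx -28.536$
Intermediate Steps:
$y = \frac{47}{56}$ ($y = \frac{9}{8} + \frac{-1 - 1}{7} = 9 \cdot \frac{1}{8} - \frac{2}{7} = \frac{9}{8} - \frac{2}{7} = \frac{47}{56} \approx 0.83929$)
$\left(-17\right) 2 y = \left(-17\right) 2 \cdot \frac{47}{56} = \left(-34\right) \frac{47}{56} = - \frac{799}{28}$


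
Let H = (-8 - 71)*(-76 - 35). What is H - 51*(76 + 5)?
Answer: 4638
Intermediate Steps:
H = 8769 (H = -79*(-111) = 8769)
H - 51*(76 + 5) = 8769 - 51*(76 + 5) = 8769 - 51*81 = 8769 - 4131 = 4638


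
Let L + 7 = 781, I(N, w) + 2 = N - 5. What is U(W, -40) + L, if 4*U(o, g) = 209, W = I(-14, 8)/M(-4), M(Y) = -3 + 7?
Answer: 3305/4 ≈ 826.25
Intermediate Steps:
M(Y) = 4
I(N, w) = -7 + N (I(N, w) = -2 + (N - 5) = -2 + (-5 + N) = -7 + N)
L = 774 (L = -7 + 781 = 774)
W = -21/4 (W = (-7 - 14)/4 = -21*¼ = -21/4 ≈ -5.2500)
U(o, g) = 209/4 (U(o, g) = (¼)*209 = 209/4)
U(W, -40) + L = 209/4 + 774 = 3305/4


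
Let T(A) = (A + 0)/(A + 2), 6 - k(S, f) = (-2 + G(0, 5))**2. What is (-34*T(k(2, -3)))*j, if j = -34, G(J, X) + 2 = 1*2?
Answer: 578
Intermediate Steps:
G(J, X) = 0 (G(J, X) = -2 + 1*2 = -2 + 2 = 0)
k(S, f) = 2 (k(S, f) = 6 - (-2 + 0)**2 = 6 - 1*(-2)**2 = 6 - 1*4 = 6 - 4 = 2)
T(A) = A/(2 + A)
(-34*T(k(2, -3)))*j = -68/(2 + 2)*(-34) = -68/4*(-34) = -34*1/2*(-34) = -17*(-34) = 578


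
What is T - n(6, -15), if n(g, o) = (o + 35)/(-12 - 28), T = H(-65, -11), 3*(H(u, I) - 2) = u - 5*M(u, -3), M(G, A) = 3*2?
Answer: -175/6 ≈ -29.167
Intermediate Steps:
M(G, A) = 6
H(u, I) = -8 + u/3 (H(u, I) = 2 + (u - 5*6)/3 = 2 + (u - 30)/3 = 2 + (-30 + u)/3 = 2 + (-10 + u/3) = -8 + u/3)
T = -89/3 (T = -8 + (⅓)*(-65) = -8 - 65/3 = -89/3 ≈ -29.667)
n(g, o) = -7/8 - o/40 (n(g, o) = (35 + o)/(-40) = (35 + o)*(-1/40) = -7/8 - o/40)
T - n(6, -15) = -89/3 - (-7/8 - 1/40*(-15)) = -89/3 - (-7/8 + 3/8) = -89/3 - 1*(-½) = -89/3 + ½ = -175/6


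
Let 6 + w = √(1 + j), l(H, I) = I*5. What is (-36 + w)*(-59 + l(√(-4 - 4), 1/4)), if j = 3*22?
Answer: 4851/2 - 231*√67/4 ≈ 1952.8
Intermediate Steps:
l(H, I) = 5*I
j = 66
w = -6 + √67 (w = -6 + √(1 + 66) = -6 + √67 ≈ 2.1854)
(-36 + w)*(-59 + l(√(-4 - 4), 1/4)) = (-36 + (-6 + √67))*(-59 + 5/4) = (-42 + √67)*(-59 + 5*(¼)) = (-42 + √67)*(-59 + 5/4) = (-42 + √67)*(-231/4) = 4851/2 - 231*√67/4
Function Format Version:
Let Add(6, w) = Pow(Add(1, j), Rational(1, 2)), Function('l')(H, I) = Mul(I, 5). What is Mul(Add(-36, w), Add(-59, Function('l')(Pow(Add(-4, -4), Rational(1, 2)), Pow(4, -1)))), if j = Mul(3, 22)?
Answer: Add(Rational(4851, 2), Mul(Rational(-231, 4), Pow(67, Rational(1, 2)))) ≈ 1952.8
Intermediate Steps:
Function('l')(H, I) = Mul(5, I)
j = 66
w = Add(-6, Pow(67, Rational(1, 2))) (w = Add(-6, Pow(Add(1, 66), Rational(1, 2))) = Add(-6, Pow(67, Rational(1, 2))) ≈ 2.1854)
Mul(Add(-36, w), Add(-59, Function('l')(Pow(Add(-4, -4), Rational(1, 2)), Pow(4, -1)))) = Mul(Add(-36, Add(-6, Pow(67, Rational(1, 2)))), Add(-59, Mul(5, Pow(4, -1)))) = Mul(Add(-42, Pow(67, Rational(1, 2))), Add(-59, Mul(5, Rational(1, 4)))) = Mul(Add(-42, Pow(67, Rational(1, 2))), Add(-59, Rational(5, 4))) = Mul(Add(-42, Pow(67, Rational(1, 2))), Rational(-231, 4)) = Add(Rational(4851, 2), Mul(Rational(-231, 4), Pow(67, Rational(1, 2))))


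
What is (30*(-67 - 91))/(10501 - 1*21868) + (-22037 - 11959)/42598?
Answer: -30753002/80701911 ≈ -0.38107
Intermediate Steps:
(30*(-67 - 91))/(10501 - 1*21868) + (-22037 - 11959)/42598 = (30*(-158))/(10501 - 21868) - 33996*1/42598 = -4740/(-11367) - 16998/21299 = -4740*(-1/11367) - 16998/21299 = 1580/3789 - 16998/21299 = -30753002/80701911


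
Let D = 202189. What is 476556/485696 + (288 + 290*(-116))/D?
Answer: 20038862023/24550597136 ≈ 0.81623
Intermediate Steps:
476556/485696 + (288 + 290*(-116))/D = 476556/485696 + (288 + 290*(-116))/202189 = 476556*(1/485696) + (288 - 33640)*(1/202189) = 119139/121424 - 33352*1/202189 = 119139/121424 - 33352/202189 = 20038862023/24550597136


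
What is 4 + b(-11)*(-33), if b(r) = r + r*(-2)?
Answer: -359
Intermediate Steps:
b(r) = -r (b(r) = r - 2*r = -r)
4 + b(-11)*(-33) = 4 - 1*(-11)*(-33) = 4 + 11*(-33) = 4 - 363 = -359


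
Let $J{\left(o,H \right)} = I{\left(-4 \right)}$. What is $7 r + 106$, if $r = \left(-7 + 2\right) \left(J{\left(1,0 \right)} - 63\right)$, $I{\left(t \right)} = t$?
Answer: $2451$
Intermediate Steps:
$J{\left(o,H \right)} = -4$
$r = 335$ ($r = \left(-7 + 2\right) \left(-4 - 63\right) = \left(-5\right) \left(-67\right) = 335$)
$7 r + 106 = 7 \cdot 335 + 106 = 2345 + 106 = 2451$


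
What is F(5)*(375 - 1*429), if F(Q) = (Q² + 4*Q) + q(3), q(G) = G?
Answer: -2592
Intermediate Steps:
F(Q) = 3 + Q² + 4*Q (F(Q) = (Q² + 4*Q) + 3 = 3 + Q² + 4*Q)
F(5)*(375 - 1*429) = (3 + 5² + 4*5)*(375 - 1*429) = (3 + 25 + 20)*(375 - 429) = 48*(-54) = -2592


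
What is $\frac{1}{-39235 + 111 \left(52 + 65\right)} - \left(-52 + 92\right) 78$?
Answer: $- \frac{81893761}{26248} \approx -3120.0$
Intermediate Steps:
$\frac{1}{-39235 + 111 \left(52 + 65\right)} - \left(-52 + 92\right) 78 = \frac{1}{-39235 + 111 \cdot 117} - 40 \cdot 78 = \frac{1}{-39235 + 12987} - 3120 = \frac{1}{-26248} - 3120 = - \frac{1}{26248} - 3120 = - \frac{81893761}{26248}$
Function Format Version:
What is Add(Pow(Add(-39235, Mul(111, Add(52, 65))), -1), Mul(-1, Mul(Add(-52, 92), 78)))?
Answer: Rational(-81893761, 26248) ≈ -3120.0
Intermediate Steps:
Add(Pow(Add(-39235, Mul(111, Add(52, 65))), -1), Mul(-1, Mul(Add(-52, 92), 78))) = Add(Pow(Add(-39235, Mul(111, 117)), -1), Mul(-1, Mul(40, 78))) = Add(Pow(Add(-39235, 12987), -1), Mul(-1, 3120)) = Add(Pow(-26248, -1), -3120) = Add(Rational(-1, 26248), -3120) = Rational(-81893761, 26248)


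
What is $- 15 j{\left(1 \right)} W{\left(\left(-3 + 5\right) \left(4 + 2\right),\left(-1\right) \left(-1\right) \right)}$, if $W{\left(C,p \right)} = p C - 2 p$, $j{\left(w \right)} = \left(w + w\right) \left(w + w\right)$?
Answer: $-600$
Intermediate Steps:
$j{\left(w \right)} = 4 w^{2}$ ($j{\left(w \right)} = 2 w 2 w = 4 w^{2}$)
$W{\left(C,p \right)} = - 2 p + C p$ ($W{\left(C,p \right)} = C p - 2 p = - 2 p + C p$)
$- 15 j{\left(1 \right)} W{\left(\left(-3 + 5\right) \left(4 + 2\right),\left(-1\right) \left(-1\right) \right)} = - 15 \cdot 4 \cdot 1^{2} \left(-1\right) \left(-1\right) \left(-2 + \left(-3 + 5\right) \left(4 + 2\right)\right) = - 15 \cdot 4 \cdot 1 \cdot 1 \left(-2 + 2 \cdot 6\right) = \left(-15\right) 4 \cdot 1 \left(-2 + 12\right) = - 60 \cdot 1 \cdot 10 = \left(-60\right) 10 = -600$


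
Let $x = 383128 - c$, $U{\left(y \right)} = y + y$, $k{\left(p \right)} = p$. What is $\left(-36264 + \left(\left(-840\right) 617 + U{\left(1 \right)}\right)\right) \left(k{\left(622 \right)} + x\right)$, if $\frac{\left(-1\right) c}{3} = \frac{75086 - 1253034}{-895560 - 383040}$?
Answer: $- \frac{11337294265642477}{53275} \approx -2.1281 \cdot 10^{11}$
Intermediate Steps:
$c = - \frac{294487}{106550}$ ($c = - 3 \frac{75086 - 1253034}{-895560 - 383040} = - 3 \left(- \frac{1177948}{-1278600}\right) = - 3 \left(\left(-1177948\right) \left(- \frac{1}{1278600}\right)\right) = \left(-3\right) \frac{294487}{319650} = - \frac{294487}{106550} \approx -2.7638$)
$U{\left(y \right)} = 2 y$
$x = \frac{40822582887}{106550}$ ($x = 383128 - - \frac{294487}{106550} = 383128 + \frac{294487}{106550} = \frac{40822582887}{106550} \approx 3.8313 \cdot 10^{5}$)
$\left(-36264 + \left(\left(-840\right) 617 + U{\left(1 \right)}\right)\right) \left(k{\left(622 \right)} + x\right) = \left(-36264 + \left(\left(-840\right) 617 + 2 \cdot 1\right)\right) \left(622 + \frac{40822582887}{106550}\right) = \left(-36264 + \left(-518280 + 2\right)\right) \frac{40888856987}{106550} = \left(-36264 - 518278\right) \frac{40888856987}{106550} = \left(-554542\right) \frac{40888856987}{106550} = - \frac{11337294265642477}{53275}$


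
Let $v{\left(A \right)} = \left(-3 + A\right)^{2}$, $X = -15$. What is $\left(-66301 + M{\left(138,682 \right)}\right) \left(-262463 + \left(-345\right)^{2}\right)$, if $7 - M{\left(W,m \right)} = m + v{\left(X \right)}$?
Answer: $9653377400$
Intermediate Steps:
$M{\left(W,m \right)} = -317 - m$ ($M{\left(W,m \right)} = 7 - \left(m + \left(-3 - 15\right)^{2}\right) = 7 - \left(m + \left(-18\right)^{2}\right) = 7 - \left(m + 324\right) = 7 - \left(324 + m\right) = -317 - m$)
$\left(-66301 + M{\left(138,682 \right)}\right) \left(-262463 + \left(-345\right)^{2}\right) = \left(-66301 - 999\right) \left(-262463 + \left(-345\right)^{2}\right) = \left(-66301 - 999\right) \left(-262463 + 119025\right) = \left(-66301 - 999\right) \left(-143438\right) = \left(-67300\right) \left(-143438\right) = 9653377400$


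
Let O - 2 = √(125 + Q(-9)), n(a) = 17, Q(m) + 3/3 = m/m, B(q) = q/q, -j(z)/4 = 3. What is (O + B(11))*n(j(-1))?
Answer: 51 + 85*√5 ≈ 241.07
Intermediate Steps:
j(z) = -12 (j(z) = -4*3 = -12)
B(q) = 1
Q(m) = 0 (Q(m) = -1 + m/m = -1 + 1 = 0)
O = 2 + 5*√5 (O = 2 + √(125 + 0) = 2 + √125 = 2 + 5*√5 ≈ 13.180)
(O + B(11))*n(j(-1)) = ((2 + 5*√5) + 1)*17 = (3 + 5*√5)*17 = 51 + 85*√5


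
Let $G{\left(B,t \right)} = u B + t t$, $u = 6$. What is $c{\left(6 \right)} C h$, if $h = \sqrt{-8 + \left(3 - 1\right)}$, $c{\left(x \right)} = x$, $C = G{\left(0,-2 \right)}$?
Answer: $24 i \sqrt{6} \approx 58.788 i$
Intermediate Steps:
$G{\left(B,t \right)} = t^{2} + 6 B$ ($G{\left(B,t \right)} = 6 B + t t = 6 B + t^{2} = t^{2} + 6 B$)
$C = 4$ ($C = \left(-2\right)^{2} + 6 \cdot 0 = 4 + 0 = 4$)
$h = i \sqrt{6}$ ($h = \sqrt{-8 + 2} = \sqrt{-6} = i \sqrt{6} \approx 2.4495 i$)
$c{\left(6 \right)} C h = 6 \cdot 4 i \sqrt{6} = 24 i \sqrt{6}$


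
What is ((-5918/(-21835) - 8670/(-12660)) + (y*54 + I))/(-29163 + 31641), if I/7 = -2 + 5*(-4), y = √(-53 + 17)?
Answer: -42733493/691915420 + 54*I/413 ≈ -0.061761 + 0.13075*I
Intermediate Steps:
y = 6*I (y = √(-36) = 6*I ≈ 6.0*I)
I = -154 (I = 7*(-2 + 5*(-4)) = 7*(-2 - 20) = 7*(-22) = -154)
((-5918/(-21835) - 8670/(-12660)) + (y*54 + I))/(-29163 + 31641) = ((-5918/(-21835) - 8670/(-12660)) + ((6*I)*54 - 154))/(-29163 + 31641) = ((-5918*(-1/21835) - 8670*(-1/12660)) + (324*I - 154))/2478 = ((538/1985 + 289/422) + (-154 + 324*I))*(1/2478) = (800701/837670 + (-154 + 324*I))*(1/2478) = (-128200479/837670 + 324*I)*(1/2478) = -42733493/691915420 + 54*I/413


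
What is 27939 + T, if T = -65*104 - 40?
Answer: 21139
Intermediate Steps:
T = -6800 (T = -6760 - 40 = -6800)
27939 + T = 27939 - 6800 = 21139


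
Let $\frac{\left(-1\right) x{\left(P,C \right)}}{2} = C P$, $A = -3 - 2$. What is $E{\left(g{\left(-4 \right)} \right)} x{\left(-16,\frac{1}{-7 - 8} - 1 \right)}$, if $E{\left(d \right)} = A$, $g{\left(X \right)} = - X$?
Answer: $\frac{512}{3} \approx 170.67$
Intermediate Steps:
$A = -5$ ($A = -3 - 2 = -5$)
$E{\left(d \right)} = -5$
$x{\left(P,C \right)} = - 2 C P$
$E{\left(g{\left(-4 \right)} \right)} x{\left(-16,\frac{1}{-7 - 8} - 1 \right)} = - 5 \left(\left(-2\right) \left(\frac{1}{-7 - 8} - 1\right) \left(-16\right)\right) = - 5 \left(\left(-2\right) \left(\frac{1}{-15} - 1\right) \left(-16\right)\right) = - 5 \left(\left(-2\right) \left(- \frac{1}{15} - 1\right) \left(-16\right)\right) = - 5 \left(\left(-2\right) \left(- \frac{16}{15}\right) \left(-16\right)\right) = \left(-5\right) \left(- \frac{512}{15}\right) = \frac{512}{3}$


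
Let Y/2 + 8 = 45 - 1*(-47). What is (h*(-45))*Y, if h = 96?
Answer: -725760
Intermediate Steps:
Y = 168 (Y = -16 + 2*(45 - 1*(-47)) = -16 + 2*(45 + 47) = -16 + 2*92 = -16 + 184 = 168)
(h*(-45))*Y = (96*(-45))*168 = -4320*168 = -725760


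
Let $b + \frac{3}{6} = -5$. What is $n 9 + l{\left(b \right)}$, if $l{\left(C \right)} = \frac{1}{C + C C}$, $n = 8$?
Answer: $\frac{7132}{99} \approx 72.04$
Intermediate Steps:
$b = - \frac{11}{2}$ ($b = - \frac{1}{2} - 5 = - \frac{11}{2} \approx -5.5$)
$l{\left(C \right)} = \frac{1}{C + C^{2}}$
$n 9 + l{\left(b \right)} = 8 \cdot 9 + \frac{1}{\left(- \frac{11}{2}\right) \left(1 - \frac{11}{2}\right)} = 72 - \frac{2}{11 \left(- \frac{9}{2}\right)} = 72 - - \frac{4}{99} = 72 + \frac{4}{99} = \frac{7132}{99}$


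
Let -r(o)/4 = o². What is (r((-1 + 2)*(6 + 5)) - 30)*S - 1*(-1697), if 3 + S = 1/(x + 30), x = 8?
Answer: 61284/19 ≈ 3225.5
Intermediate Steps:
S = -113/38 (S = -3 + 1/(8 + 30) = -3 + 1/38 = -113/38 ≈ -2.9737)
r(o) = -4*o²
(r((-1 + 2)*(6 + 5)) - 30)*S - 1*(-1697) = (-4*(-1 + 2)²*(6 + 5)² - 30)*(-113/38) - 1*(-1697) = (-4*(1*11)² - 30)*(-113/38) + 1697 = (-4*11² - 30)*(-113/38) + 1697 = (-4*121 - 30)*(-113/38) + 1697 = (-484 - 30)*(-113/38) + 1697 = -514*(-113/38) + 1697 = 29041/19 + 1697 = 61284/19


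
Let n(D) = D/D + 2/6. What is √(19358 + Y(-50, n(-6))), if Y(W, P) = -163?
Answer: √19195 ≈ 138.55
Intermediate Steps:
n(D) = 4/3 (n(D) = 1 + 2*(⅙) = 1 + ⅓ = 4/3)
√(19358 + Y(-50, n(-6))) = √(19358 - 163) = √19195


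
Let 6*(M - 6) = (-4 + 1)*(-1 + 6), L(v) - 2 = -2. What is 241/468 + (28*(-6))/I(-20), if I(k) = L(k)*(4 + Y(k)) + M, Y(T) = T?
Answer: -22223/468 ≈ -47.485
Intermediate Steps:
L(v) = 0 (L(v) = 2 - 2 = 0)
M = 7/2 (M = 6 + ((-4 + 1)*(-1 + 6))/6 = 6 + (-3*5)/6 = 6 + (⅙)*(-15) = 6 - 5/2 = 7/2 ≈ 3.5000)
I(k) = 7/2 (I(k) = 0*(4 + k) + 7/2 = 0 + 7/2 = 7/2)
241/468 + (28*(-6))/I(-20) = 241/468 + (28*(-6))/(7/2) = 241*(1/468) - 168*2/7 = 241/468 - 48 = -22223/468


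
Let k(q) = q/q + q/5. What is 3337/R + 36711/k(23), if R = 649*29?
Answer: 3454782091/526988 ≈ 6555.7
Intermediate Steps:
R = 18821
k(q) = 1 + q/5 (k(q) = 1 + q*(⅕) = 1 + q/5)
3337/R + 36711/k(23) = 3337/18821 + 36711/(1 + (⅕)*23) = 3337*(1/18821) + 36711/(1 + 23/5) = 3337/18821 + 36711/(28/5) = 3337/18821 + 36711*(5/28) = 3337/18821 + 183555/28 = 3454782091/526988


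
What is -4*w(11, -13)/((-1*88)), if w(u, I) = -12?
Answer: -6/11 ≈ -0.54545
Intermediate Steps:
-4*w(11, -13)/((-1*88)) = -(-48)/((-1*88)) = -(-48)/(-88) = -(-48)*(-1)/88 = -4*3/22 = -6/11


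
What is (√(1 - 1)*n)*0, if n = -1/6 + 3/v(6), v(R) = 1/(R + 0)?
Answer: 0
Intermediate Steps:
v(R) = 1/R
n = 107/6 (n = -1/6 + 3/(1/6) = -1*⅙ + 3/(⅙) = -⅙ + 3*6 = -⅙ + 18 = 107/6 ≈ 17.833)
(√(1 - 1)*n)*0 = (√(1 - 1)*(107/6))*0 = (√0*(107/6))*0 = (0*(107/6))*0 = 0*0 = 0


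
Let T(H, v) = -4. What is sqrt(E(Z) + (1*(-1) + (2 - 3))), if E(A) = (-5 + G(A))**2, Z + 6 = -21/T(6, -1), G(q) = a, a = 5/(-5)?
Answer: sqrt(34) ≈ 5.8309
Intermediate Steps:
a = -1 (a = 5*(-1/5) = -1)
G(q) = -1
Z = -3/4 (Z = -6 - 21/(-4) = -6 - 21*(-1/4) = -6 + 21/4 = -3/4 ≈ -0.75000)
E(A) = 36 (E(A) = (-5 - 1)**2 = (-6)**2 = 36)
sqrt(E(Z) + (1*(-1) + (2 - 3))) = sqrt(36 + (1*(-1) + (2 - 3))) = sqrt(36 + (-1 - 1)) = sqrt(36 - 2) = sqrt(34)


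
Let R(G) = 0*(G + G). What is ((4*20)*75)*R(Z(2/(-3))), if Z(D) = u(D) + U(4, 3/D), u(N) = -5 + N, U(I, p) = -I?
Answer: 0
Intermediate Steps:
Z(D) = -9 + D (Z(D) = (-5 + D) - 1*4 = (-5 + D) - 4 = -9 + D)
R(G) = 0 (R(G) = 0*(2*G) = 0)
((4*20)*75)*R(Z(2/(-3))) = ((4*20)*75)*0 = (80*75)*0 = 6000*0 = 0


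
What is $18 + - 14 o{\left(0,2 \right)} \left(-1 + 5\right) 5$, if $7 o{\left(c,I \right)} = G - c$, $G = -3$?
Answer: $138$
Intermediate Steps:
$o{\left(c,I \right)} = - \frac{3}{7} - \frac{c}{7}$ ($o{\left(c,I \right)} = \frac{-3 - c}{7} = - \frac{3}{7} - \frac{c}{7}$)
$18 + - 14 o{\left(0,2 \right)} \left(-1 + 5\right) 5 = 18 + - 14 \left(- \frac{3}{7} - 0\right) \left(-1 + 5\right) 5 = 18 + - 14 \left(- \frac{3}{7} + 0\right) 4 \cdot 5 = 18 + \left(-14\right) \left(- \frac{3}{7}\right) 20 = 18 + 6 \cdot 20 = 18 + 120 = 138$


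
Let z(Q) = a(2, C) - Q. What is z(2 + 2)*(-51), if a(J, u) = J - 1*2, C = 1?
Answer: 204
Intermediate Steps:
a(J, u) = -2 + J (a(J, u) = J - 2 = -2 + J)
z(Q) = -Q (z(Q) = (-2 + 2) - Q = 0 - Q = -Q)
z(2 + 2)*(-51) = -(2 + 2)*(-51) = -1*4*(-51) = -4*(-51) = 204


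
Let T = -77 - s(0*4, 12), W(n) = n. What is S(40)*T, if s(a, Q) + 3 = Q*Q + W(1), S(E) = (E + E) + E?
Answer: -26280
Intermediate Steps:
S(E) = 3*E (S(E) = 2*E + E = 3*E)
s(a, Q) = -2 + Q**2 (s(a, Q) = -3 + (Q*Q + 1) = -3 + (Q**2 + 1) = -3 + (1 + Q**2) = -2 + Q**2)
T = -219 (T = -77 - (-2 + 12**2) = -77 - (-2 + 144) = -77 - 1*142 = -77 - 142 = -219)
S(40)*T = (3*40)*(-219) = 120*(-219) = -26280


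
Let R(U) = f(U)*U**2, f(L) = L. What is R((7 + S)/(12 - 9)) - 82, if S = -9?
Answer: -2222/27 ≈ -82.296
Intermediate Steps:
R(U) = U**3 (R(U) = U*U**2 = U**3)
R((7 + S)/(12 - 9)) - 82 = ((7 - 9)/(12 - 9))**3 - 82 = (-2/3)**3 - 82 = -8/27 - 82 = -2222/27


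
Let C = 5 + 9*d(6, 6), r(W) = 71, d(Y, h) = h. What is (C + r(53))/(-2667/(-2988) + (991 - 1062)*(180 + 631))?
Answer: -129480/57349787 ≈ -0.0022577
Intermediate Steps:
C = 59 (C = 5 + 9*6 = 5 + 54 = 59)
(C + r(53))/(-2667/(-2988) + (991 - 1062)*(180 + 631)) = (59 + 71)/(-2667/(-2988) + (991 - 1062)*(180 + 631)) = 130/(-2667*(-1/2988) - 71*811) = 130/(889/996 - 57581) = 130/(-57349787/996) = 130*(-996/57349787) = -129480/57349787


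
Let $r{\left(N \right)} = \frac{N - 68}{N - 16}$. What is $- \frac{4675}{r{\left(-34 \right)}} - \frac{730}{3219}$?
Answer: $- \frac{7377605}{3219} \approx -2291.9$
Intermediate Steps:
$r{\left(N \right)} = \frac{-68 + N}{-16 + N}$
$- \frac{4675}{r{\left(-34 \right)}} - \frac{730}{3219} = - \frac{4675}{\frac{1}{-16 - 34} \left(-68 - 34\right)} - \frac{730}{3219} = - \frac{4675}{\frac{1}{-50} \left(-102\right)} - \frac{730}{3219} = - \frac{4675}{\left(- \frac{1}{50}\right) \left(-102\right)} - \frac{730}{3219} = - \frac{4675}{\frac{51}{25}} - \frac{730}{3219} = \left(-4675\right) \frac{25}{51} - \frac{730}{3219} = - \frac{6875}{3} - \frac{730}{3219} = - \frac{7377605}{3219}$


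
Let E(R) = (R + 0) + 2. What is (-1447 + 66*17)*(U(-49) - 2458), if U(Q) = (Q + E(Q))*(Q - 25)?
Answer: -1509950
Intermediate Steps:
E(R) = 2 + R (E(R) = R + 2 = 2 + R)
U(Q) = (-25 + Q)*(2 + 2*Q) (U(Q) = (Q + (2 + Q))*(Q - 25) = (2 + 2*Q)*(-25 + Q) = (-25 + Q)*(2 + 2*Q))
(-1447 + 66*17)*(U(-49) - 2458) = (-1447 + 66*17)*((-50 - 48*(-49) + 2*(-49)**2) - 2458) = (-1447 + 1122)*((-50 + 2352 + 2*2401) - 2458) = -325*((-50 + 2352 + 4802) - 2458) = -325*(7104 - 2458) = -325*4646 = -1509950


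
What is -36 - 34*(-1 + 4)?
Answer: -138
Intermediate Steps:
-36 - 34*(-1 + 4) = -36 - 34*3 = -36 - 102 = -138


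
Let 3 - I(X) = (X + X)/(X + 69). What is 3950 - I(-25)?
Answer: 86809/22 ≈ 3945.9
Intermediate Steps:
I(X) = 3 - 2*X/(69 + X) (I(X) = 3 - (X + X)/(X + 69) = 3 - 2*X/(69 + X))
3950 - I(-25) = 3950 - (207 - 25)/(69 - 25) = 3950 - 182/44 = 3950 - 1*91/22 = 3950 - 91/22 = 86809/22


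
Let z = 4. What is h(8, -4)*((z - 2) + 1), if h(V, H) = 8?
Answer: 24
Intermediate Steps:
h(8, -4)*((z - 2) + 1) = 8*((4 - 2) + 1) = 8*(2 + 1) = 8*3 = 24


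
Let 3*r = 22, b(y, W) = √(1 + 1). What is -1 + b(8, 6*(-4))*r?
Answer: -1 + 22*√2/3 ≈ 9.3709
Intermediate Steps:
b(y, W) = √2
r = 22/3 (r = (⅓)*22 = 22/3 ≈ 7.3333)
-1 + b(8, 6*(-4))*r = -1 + √2*(22/3) = -1 + 22*√2/3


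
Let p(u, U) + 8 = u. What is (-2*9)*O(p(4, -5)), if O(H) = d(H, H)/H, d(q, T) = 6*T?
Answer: -108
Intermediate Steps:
p(u, U) = -8 + u
O(H) = 6 (O(H) = (6*H)/H = 6)
(-2*9)*O(p(4, -5)) = -2*9*6 = -18*6 = -108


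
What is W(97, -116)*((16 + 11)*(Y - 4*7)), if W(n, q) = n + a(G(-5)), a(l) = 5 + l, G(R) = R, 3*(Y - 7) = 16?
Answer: -41031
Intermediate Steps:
Y = 37/3 (Y = 7 + (⅓)*16 = 7 + 16/3 = 37/3 ≈ 12.333)
W(n, q) = n (W(n, q) = n + (5 - 5) = n + 0 = n)
W(97, -116)*((16 + 11)*(Y - 4*7)) = 97*((16 + 11)*(37/3 - 4*7)) = 97*(27*(37/3 - 28)) = 97*(27*(-47/3)) = 97*(-423) = -41031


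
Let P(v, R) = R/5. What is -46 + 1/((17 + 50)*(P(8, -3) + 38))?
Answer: -576329/12529 ≈ -46.000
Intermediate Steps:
P(v, R) = R/5 (P(v, R) = R*(⅕) = R/5)
-46 + 1/((17 + 50)*(P(8, -3) + 38)) = -46 + 1/((17 + 50)*((⅕)*(-3) + 38)) = -46 + 1/(67*(-⅗ + 38)) = -46 + 1/(67*(187/5)) = -46 + (1/67)*(5/187) = -46 + 5/12529 = -576329/12529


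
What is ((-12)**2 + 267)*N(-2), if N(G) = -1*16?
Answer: -6576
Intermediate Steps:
N(G) = -16
((-12)**2 + 267)*N(-2) = ((-12)**2 + 267)*(-16) = (144 + 267)*(-16) = 411*(-16) = -6576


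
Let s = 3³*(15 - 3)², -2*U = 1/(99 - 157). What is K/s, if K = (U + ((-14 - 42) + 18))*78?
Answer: -19097/25056 ≈ -0.76217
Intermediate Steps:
U = 1/116 (U = -1/(2*(99 - 157)) = -½/(-58) = -½*(-1/58) = 1/116 ≈ 0.0086207)
K = -171873/58 (K = (1/116 + ((-14 - 42) + 18))*78 = (1/116 + (-56 + 18))*78 = (1/116 - 38)*78 = -4407/116*78 = -171873/58 ≈ -2963.3)
s = 3888 (s = 27*12² = 27*144 = 3888)
K/s = -171873/58/3888 = -171873/58*1/3888 = -19097/25056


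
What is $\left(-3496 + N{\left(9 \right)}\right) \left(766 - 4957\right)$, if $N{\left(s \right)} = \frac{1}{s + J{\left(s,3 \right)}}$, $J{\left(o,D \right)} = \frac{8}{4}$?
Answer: $14651355$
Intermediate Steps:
$J{\left(o,D \right)} = 2$ ($J{\left(o,D \right)} = 8 \cdot \frac{1}{4} = 2$)
$N{\left(s \right)} = \frac{1}{2 + s}$ ($N{\left(s \right)} = \frac{1}{s + 2} = \frac{1}{2 + s}$)
$\left(-3496 + N{\left(9 \right)}\right) \left(766 - 4957\right) = \left(-3496 + \frac{1}{2 + 9}\right) \left(766 - 4957\right) = \left(-3496 + \frac{1}{11}\right) \left(-4191\right) = \left(- \frac{38455}{11}\right) \left(-4191\right) = 14651355$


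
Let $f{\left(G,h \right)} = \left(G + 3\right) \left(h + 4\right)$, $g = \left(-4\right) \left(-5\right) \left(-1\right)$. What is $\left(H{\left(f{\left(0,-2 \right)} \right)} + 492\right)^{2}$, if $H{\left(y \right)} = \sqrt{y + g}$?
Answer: $\left(492 + i \sqrt{14}\right)^{2} \approx 2.4205 \cdot 10^{5} + 3682.0 i$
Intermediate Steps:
$g = -20$ ($g = 20 \left(-1\right) = -20$)
$f{\left(G,h \right)} = \left(3 + G\right) \left(4 + h\right)$
$H{\left(y \right)} = \sqrt{-20 + y}$ ($H{\left(y \right)} = \sqrt{y - 20} = \sqrt{-20 + y}$)
$\left(H{\left(f{\left(0,-2 \right)} \right)} + 492\right)^{2} = \left(\sqrt{-20 + \left(12 + 3 \left(-2\right) + 4 \cdot 0 + 0 \left(-2\right)\right)} + 492\right)^{2} = \left(\sqrt{-20 + \left(12 - 6 + 0 + 0\right)} + 492\right)^{2} = \left(\sqrt{-20 + 6} + 492\right)^{2} = \left(\sqrt{-14} + 492\right)^{2} = \left(i \sqrt{14} + 492\right)^{2} = \left(492 + i \sqrt{14}\right)^{2}$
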